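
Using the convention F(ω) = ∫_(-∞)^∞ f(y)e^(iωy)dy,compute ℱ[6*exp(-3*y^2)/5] 2*sqrt(3)*sqrt(pi)*exp(-ω^2/12)/5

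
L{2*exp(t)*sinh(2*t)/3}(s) 4/(3*((s - 1)^2 - 4))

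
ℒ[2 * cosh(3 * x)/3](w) 2 * w/(3 * (w^2-9))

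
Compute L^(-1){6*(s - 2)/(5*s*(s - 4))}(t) 6*exp(2*t)*cosh(2*t)/5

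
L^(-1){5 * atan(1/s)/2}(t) 5 * sin(t)/(2 * t)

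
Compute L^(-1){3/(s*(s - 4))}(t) 3*exp(2*t)*sinh(2*t)/2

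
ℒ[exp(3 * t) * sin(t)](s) 1/((s - 3)^2 + 1)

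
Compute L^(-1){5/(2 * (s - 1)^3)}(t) 5 * t^2 * exp(t)/4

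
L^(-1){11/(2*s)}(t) 11/2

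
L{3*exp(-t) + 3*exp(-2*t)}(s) 3/(s + 1) + 3/(s + 2)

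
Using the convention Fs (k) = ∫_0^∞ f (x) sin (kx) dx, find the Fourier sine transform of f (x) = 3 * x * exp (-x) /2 3 * k/ (k^2 + 1) ^2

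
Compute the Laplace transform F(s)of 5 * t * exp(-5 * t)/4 5/(4 * (s + 5)^2)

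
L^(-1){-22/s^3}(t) -11 * t^2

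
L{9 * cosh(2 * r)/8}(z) 9 * z/(8 * (z^2 - 4))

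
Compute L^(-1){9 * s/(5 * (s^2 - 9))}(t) 9 * cosh(3 * t)/5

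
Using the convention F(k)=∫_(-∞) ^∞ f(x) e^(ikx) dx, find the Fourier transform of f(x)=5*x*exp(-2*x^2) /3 5*sqrt(2)*I*sqrt(pi)*k*exp(-k^2/8) /24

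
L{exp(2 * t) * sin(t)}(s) 1/((s - 2)^2 + 1)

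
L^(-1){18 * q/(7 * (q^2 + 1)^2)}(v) 9 * v * sin(v)/7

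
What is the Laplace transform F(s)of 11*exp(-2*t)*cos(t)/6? 11*(s + 2)/(6*((s + 2)^2 + 1))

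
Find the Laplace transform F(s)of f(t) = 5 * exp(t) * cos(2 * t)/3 5 * (s - 1)/(3 * ((s - 1)^2+4))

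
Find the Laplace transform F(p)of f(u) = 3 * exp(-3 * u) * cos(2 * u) 3 * (p + 3)/((p + 3)^2 + 4)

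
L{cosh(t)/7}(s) s/(7 * (s^2 - 1))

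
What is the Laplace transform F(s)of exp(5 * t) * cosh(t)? (s - 5)/((s - 5)^2 - 1)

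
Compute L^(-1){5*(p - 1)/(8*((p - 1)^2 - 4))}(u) 5*exp(u)*cosh(2*u)/8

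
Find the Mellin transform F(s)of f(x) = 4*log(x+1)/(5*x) -4*pi*csc(pi*s)/(5*s - 5)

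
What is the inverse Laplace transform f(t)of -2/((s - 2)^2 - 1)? -2 * exp(2 * t) * sinh(t)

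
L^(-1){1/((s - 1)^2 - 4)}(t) exp(t)*sinh(2*t)/2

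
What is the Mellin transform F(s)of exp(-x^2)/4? gamma(s/2)/8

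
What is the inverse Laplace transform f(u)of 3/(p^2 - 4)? 3*sinh(2*u)/2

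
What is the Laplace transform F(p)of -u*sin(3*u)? -6*p/(p^2 + 9)^2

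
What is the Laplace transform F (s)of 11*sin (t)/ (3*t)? 11*atan (1/s)/3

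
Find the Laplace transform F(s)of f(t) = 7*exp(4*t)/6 7/(6*(s - 4))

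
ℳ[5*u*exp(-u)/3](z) 5*gamma(z + 1)/3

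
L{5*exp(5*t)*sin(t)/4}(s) 5/(4*((s - 5)^2 + 1))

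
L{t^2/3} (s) 2/ (3 * s^3)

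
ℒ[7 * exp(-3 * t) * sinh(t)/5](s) 7/(5 * ((s+3)^2 - 1))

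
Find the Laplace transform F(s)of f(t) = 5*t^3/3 10/s^4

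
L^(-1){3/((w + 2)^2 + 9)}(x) exp(-2 * x) * sin(3 * x)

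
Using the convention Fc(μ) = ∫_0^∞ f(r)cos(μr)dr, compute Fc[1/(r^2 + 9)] pi * exp(-3 * μ)/6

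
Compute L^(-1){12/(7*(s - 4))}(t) 12*exp(4*t)/7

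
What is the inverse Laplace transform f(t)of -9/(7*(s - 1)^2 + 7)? -9*exp(t)*sin(t)/7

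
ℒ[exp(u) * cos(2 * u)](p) (p - 1)/((p - 1)^2 + 4)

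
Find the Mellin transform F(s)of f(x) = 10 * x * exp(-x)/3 10 * gamma(s + 1)/3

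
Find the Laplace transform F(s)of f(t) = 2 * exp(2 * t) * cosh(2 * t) 2 * (s - 2)/(s * (s - 4))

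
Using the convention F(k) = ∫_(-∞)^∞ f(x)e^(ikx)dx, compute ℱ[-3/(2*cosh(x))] -3*pi/(2*cosh(pi*k/2))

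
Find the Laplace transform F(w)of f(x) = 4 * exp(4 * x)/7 4/(7 * (w - 4))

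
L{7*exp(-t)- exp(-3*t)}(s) 7/(s + 1) - 1/(s + 3)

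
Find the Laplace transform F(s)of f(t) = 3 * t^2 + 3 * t 3/s^2 + 6/s^3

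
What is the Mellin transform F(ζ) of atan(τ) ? -pi*sec(pi*ζ/2) /(2*ζ) 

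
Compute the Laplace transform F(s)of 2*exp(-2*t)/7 2/(7*(s + 2))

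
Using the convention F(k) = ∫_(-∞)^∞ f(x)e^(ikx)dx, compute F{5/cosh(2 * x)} 5 * pi/(2 * cosh(pi * k/4))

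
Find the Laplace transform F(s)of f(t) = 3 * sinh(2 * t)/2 3/(s^2-4)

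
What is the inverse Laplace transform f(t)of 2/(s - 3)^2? 2 * t * exp(3 * t)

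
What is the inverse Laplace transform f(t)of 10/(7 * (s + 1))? 10 * exp(-t)/7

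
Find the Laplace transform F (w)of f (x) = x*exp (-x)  (w+1)^ (-2)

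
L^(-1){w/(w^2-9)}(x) cosh(3*x)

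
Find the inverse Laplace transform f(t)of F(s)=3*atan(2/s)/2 3*sin(2*t)/(2*t)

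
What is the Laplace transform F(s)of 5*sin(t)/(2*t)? 5*atan(1/s)/2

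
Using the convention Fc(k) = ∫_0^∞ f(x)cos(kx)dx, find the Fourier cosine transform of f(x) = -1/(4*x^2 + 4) -pi*exp(-k)/8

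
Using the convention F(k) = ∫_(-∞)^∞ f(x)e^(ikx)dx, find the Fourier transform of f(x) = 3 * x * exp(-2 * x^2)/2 3 * sqrt(2) * I * sqrt(pi) * k * exp(-k^2/8)/16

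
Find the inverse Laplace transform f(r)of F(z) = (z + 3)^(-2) r*exp(-3*r)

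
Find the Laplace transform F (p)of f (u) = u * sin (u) 2 * p/ (p^2+1)^2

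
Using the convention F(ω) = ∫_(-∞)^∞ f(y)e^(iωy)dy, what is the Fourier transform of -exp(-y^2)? -sqrt(pi) * exp(-ω^2/4)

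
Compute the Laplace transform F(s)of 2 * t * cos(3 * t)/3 2 * (s^2 - 9)/(3 * (s^2+9)^2)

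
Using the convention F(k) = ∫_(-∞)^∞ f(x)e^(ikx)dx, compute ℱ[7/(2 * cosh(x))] 7 * pi/(2 * cosh(pi * k/2))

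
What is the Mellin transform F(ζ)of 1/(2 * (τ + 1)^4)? gamma(ζ) * gamma(4 - ζ)/12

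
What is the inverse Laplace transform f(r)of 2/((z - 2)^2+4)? exp(2*r)*sin(2*r)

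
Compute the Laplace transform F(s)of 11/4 11/(4*s)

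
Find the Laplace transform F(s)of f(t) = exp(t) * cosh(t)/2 (s - 1)/(2 * s * (s - 2))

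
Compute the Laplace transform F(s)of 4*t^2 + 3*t 8/s^3 + 3/s^2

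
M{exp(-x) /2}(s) gamma(s) /2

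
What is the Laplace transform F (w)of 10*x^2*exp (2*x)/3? 20/ (3*(w - 2)^3)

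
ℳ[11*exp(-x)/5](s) 11*gamma(s)/5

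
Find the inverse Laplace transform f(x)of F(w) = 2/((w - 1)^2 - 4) exp(x) * sinh(2 * x)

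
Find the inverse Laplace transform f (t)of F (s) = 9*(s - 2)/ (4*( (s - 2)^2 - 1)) 9*exp (2*t)*cosh (t)/4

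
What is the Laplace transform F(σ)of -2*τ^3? -12/σ^4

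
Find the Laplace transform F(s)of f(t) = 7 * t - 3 7/s^2 - 3/s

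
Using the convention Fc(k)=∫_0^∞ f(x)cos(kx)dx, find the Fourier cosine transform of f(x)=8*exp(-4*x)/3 32/(3*(k^2 + 16))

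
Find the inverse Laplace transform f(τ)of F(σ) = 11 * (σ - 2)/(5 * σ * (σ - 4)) 11 * exp(2 * τ) * cosh(2 * τ)/5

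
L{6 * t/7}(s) 6/(7 * s^2)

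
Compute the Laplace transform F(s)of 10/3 10/(3 * s)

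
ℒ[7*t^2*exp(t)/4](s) 7/(2*(s - 1)^3)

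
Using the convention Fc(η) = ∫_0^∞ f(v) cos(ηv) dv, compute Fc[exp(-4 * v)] 4/(η^2 + 16) 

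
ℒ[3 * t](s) 3/s^2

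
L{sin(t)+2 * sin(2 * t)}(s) 1/(s^2+1)+4/(s^2+4)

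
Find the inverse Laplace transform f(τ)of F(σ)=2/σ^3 τ^2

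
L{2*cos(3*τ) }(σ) 2*σ/(σ^2 + 9) 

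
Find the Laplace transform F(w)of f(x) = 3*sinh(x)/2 3/(2*(w^2 - 1))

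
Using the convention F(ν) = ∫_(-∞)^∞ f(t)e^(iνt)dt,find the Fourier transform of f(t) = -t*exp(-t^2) -I*sqrt(pi)*ν*exp(-ν^2/4)/2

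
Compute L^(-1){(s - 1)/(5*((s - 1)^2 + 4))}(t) exp(t)*cos(2*t)/5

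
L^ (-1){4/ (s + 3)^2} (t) 4*t*exp (-3*t)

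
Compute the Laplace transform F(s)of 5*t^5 600/s^6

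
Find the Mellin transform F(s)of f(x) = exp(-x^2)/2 gamma(s/2)/4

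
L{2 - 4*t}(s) 2/s - 4/s^2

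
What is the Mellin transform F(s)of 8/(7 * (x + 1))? 8 * pi * csc(pi * s)/7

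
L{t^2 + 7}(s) 7/s + 2/s^3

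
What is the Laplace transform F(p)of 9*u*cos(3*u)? 9*(p^2 - 9)/(p^2 + 9)^2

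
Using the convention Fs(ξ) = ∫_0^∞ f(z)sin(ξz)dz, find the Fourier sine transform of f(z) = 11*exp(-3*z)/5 11*ξ/(5*(ξ^2 + 9))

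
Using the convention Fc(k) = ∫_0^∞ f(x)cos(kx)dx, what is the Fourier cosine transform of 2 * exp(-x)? 2/(k^2 + 1)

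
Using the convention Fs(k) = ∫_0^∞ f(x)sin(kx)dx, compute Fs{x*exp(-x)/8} k/(4*(k^2 + 1)^2)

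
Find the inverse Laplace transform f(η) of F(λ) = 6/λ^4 η^3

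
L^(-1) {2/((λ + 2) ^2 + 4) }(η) exp(-2 * η) * sin(2 * η) 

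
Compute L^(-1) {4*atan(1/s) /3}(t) 4*sin(t) /(3*t) 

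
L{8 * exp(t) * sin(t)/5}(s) 8/(5 * ((s - 1)^2 + 1))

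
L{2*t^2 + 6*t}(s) 6/s^2 + 4/s^3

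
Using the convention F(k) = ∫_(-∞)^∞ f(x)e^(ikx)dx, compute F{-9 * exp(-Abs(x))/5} -18/(5 * k^2 + 5)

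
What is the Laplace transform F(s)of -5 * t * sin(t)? -10 * s/(s^2 + 1)^2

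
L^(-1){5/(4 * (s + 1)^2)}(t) 5 * t * exp(-t)/4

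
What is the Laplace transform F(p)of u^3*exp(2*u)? 6/(p - 2)^4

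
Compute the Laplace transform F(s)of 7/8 7/(8 * s)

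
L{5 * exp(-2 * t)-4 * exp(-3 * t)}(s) 5/(s+2)-4/(s+3)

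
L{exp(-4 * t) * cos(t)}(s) (s + 4)/((s + 4)^2 + 1)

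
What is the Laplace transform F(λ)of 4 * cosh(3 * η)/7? 4 * λ/(7 * (λ^2 - 9))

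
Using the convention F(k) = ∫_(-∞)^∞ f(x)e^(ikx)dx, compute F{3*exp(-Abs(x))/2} 3/(k^2 + 1)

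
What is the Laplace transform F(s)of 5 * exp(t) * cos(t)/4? 5 * (s - 1)/(4 * ((s - 1)^2 + 1))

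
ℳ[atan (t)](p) -pi * sec (pi * p/2)/ (2 * p)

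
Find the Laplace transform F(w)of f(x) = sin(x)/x atan(1/w)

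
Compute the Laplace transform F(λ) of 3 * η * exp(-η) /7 3/(7 * (λ+1) ^2) 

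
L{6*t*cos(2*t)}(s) 6*(s^2 - 4)/(s^2+4)^2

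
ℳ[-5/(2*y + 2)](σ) -5*pi*csc(pi*σ)/2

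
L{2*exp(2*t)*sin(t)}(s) 2/((s - 2)^2 + 1)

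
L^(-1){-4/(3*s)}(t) -4/3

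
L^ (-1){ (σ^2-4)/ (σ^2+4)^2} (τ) τ*cos (2*τ)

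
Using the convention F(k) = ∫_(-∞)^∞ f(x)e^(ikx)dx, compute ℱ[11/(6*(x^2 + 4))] 11*pi*exp(-2*Abs(k))/12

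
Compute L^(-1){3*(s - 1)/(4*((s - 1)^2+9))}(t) 3*exp(t)*cos(3*t)/4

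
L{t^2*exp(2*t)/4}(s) 1/(2*(s - 2)^3)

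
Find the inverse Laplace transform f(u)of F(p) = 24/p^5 u^4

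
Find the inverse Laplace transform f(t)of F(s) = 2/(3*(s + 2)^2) 2*t*exp(-2*t)/3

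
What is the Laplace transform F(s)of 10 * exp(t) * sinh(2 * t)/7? 20/(7 * ((s - 1)^2 - 4))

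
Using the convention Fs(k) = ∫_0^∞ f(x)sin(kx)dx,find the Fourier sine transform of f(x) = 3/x 3 * pi/2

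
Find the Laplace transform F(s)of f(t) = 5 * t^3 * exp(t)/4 15/(2 * (s - 1)^4)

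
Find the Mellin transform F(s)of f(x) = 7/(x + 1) 7 * pi * csc(pi * s)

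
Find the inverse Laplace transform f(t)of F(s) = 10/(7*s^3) 5*t^2/7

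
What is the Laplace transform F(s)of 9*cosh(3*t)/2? 9*s/(2*(s^2 - 9))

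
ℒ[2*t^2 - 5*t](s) 4/s^3 - 5/s^2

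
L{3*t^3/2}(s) 9/s^4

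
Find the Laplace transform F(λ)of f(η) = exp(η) 1/(λ - 1)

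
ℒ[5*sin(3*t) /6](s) 5/(2*(s^2+9) ) 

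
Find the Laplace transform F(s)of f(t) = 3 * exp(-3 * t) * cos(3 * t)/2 3 * (s + 3)/(2 * ((s + 3)^2 + 9))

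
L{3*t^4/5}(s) 72/(5*s^5)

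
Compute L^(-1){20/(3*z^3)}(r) 10*r^2/3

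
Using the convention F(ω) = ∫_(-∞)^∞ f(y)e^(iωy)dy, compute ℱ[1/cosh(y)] pi/cosh(pi*ω/2)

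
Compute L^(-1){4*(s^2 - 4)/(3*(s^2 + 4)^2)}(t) 4*t*cos(2*t)/3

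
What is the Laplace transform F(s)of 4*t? 4/s^2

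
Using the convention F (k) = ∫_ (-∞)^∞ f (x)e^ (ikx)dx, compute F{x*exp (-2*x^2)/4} sqrt (2)*I*sqrt (pi)*k*exp (-k^2/8)/32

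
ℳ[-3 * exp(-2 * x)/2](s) -3 * gamma(s)/(2 * 2^s)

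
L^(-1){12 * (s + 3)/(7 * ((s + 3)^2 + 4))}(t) 12 * exp(-3 * t) * cos(2 * t)/7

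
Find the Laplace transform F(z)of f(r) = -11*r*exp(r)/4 -11/(4*(z - 1)^2)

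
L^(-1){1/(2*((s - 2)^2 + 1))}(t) exp(2*t)*sin(t)/2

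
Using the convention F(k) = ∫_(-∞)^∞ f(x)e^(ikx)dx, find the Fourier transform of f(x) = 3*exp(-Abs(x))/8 3/(4*(k^2+1))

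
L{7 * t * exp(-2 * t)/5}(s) 7/(5 * (s + 2)^2)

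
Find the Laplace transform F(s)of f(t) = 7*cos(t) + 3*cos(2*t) 7*s/(s^2 + 1) + 3*s/(s^2 + 4)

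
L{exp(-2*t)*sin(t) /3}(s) 1/(3*((s + 2) ^2 + 1) ) 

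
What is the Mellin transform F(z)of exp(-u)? gamma(z)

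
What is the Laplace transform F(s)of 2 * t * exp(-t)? 2/(s + 1)^2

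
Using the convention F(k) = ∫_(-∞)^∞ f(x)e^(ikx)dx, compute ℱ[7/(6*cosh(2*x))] 7*pi/(12*cosh(pi*k/4))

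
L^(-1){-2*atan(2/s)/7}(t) -2*sin(2*t)/(7*t)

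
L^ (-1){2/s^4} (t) t^3/3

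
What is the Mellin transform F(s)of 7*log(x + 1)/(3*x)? -7*pi*csc(pi*s)/(3*s - 3)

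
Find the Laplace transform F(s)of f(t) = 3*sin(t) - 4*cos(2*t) 3/(s^2 + 1) - 4*s/(s^2 + 4)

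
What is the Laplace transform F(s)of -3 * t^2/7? -6/(7 * s^3)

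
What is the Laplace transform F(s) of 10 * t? 10/s^2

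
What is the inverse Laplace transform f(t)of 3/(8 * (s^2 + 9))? sin(3 * t)/8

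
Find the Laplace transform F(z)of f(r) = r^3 6/z^4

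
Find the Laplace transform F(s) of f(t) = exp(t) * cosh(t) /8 (s - 1) /(8 * s * (s - 2) ) 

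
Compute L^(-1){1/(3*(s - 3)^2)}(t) t*exp(3*t)/3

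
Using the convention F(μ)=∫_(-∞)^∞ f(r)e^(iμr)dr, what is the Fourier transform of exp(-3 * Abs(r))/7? 6/(7 * (μ^2 + 9))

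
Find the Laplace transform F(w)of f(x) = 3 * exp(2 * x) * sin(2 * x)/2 3/((w - 2)^2 + 4)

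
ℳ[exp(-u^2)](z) gamma(z/2)/2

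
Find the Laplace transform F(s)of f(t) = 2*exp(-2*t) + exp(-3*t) 2/(s + 2) + 1/(s + 3)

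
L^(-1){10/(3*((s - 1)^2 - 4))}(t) 5*exp(t)*sinh(2*t)/3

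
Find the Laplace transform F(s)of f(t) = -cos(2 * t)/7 -s/(7 * s^2 + 28)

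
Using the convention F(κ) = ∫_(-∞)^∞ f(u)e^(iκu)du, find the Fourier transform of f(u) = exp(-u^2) sqrt(pi) * exp(-κ^2/4)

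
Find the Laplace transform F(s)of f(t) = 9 9/s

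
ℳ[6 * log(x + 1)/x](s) -6 * pi * csc(pi * s)/(s - 1)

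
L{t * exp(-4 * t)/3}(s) 1/(3 * (s + 4)^2)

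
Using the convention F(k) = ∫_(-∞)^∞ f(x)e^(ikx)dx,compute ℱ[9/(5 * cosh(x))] 9 * pi/(5 * cosh(pi * k/2))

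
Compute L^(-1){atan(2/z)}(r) sin(2 * r)/r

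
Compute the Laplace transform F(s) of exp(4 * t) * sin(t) 1/((s - 4) ^2 + 1) 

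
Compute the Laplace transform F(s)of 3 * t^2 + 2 2/s + 6/s^3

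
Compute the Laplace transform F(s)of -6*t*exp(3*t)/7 -6/(7*(s - 3)^2)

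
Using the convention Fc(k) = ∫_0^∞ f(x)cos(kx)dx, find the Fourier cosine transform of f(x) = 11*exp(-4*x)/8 11/(2*(k^2 + 16))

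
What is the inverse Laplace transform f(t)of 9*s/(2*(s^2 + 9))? 9*cos(3*t)/2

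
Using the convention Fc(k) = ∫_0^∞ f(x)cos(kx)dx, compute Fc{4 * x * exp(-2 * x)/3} 4 * (4 - k^2)/(3 * (k^2 + 4)^2)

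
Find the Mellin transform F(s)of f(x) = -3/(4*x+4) -3*pi*csc(pi*s)/4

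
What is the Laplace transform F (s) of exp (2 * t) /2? 1/ (2 * (s - 2) ) 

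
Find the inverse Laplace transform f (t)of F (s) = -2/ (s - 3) -2 * exp (3 * t)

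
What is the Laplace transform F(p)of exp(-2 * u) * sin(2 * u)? 2/((p + 2)^2 + 4)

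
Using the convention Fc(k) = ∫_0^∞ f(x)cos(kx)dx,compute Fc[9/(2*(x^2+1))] 9*pi*exp(-k)/4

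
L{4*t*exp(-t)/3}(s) 4/(3*(s + 1)^2)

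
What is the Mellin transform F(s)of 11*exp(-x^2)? 11*gamma(s/2)/2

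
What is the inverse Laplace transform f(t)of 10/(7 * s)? 10/7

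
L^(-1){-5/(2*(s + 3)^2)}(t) -5*t*exp(-3*t)/2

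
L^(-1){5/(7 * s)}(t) 5/7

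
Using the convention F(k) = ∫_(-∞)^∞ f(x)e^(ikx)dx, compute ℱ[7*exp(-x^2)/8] 7*sqrt(pi)*exp(-k^2/4)/8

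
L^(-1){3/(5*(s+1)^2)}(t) 3*t*exp(-t)/5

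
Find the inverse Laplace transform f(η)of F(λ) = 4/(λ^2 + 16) sin(4 * η)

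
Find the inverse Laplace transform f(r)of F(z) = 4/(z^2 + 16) sin(4*r)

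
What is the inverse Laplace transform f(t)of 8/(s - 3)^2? 8*t*exp(3*t)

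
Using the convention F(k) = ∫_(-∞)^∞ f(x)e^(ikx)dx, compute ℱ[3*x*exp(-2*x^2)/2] 3*sqrt(2)*I*sqrt(pi)*k*exp(-k^2/8)/16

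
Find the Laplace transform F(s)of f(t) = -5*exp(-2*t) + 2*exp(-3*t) 2/(s + 3) - 5/(s + 2)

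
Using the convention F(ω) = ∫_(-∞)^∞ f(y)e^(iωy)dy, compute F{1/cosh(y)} pi/cosh(pi * ω/2)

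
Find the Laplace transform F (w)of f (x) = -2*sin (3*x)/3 -2/ (w^2 + 9)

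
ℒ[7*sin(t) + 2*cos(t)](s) 7/(s^2 + 1) + 2*s/(s^2 + 1)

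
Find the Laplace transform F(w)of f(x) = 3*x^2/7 6/(7*w^3)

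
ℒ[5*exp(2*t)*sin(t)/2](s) 5/(2*((s - 2)^2+1))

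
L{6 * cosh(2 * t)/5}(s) 6 * s/(5 * (s^2 - 4))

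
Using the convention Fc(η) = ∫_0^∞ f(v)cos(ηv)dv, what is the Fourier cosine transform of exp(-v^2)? sqrt(pi)*exp(-η^2/4)/2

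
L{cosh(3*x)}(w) w/(w^2 - 9)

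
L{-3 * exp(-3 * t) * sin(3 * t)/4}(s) -9/(4 * (s + 3)^2 + 36)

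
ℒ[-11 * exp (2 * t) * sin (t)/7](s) -11/ (7 * (s - 2)^2 + 7)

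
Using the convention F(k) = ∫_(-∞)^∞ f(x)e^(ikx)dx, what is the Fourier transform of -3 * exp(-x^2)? -3 * sqrt(pi) * exp(-k^2/4)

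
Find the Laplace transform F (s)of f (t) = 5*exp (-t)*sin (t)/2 5/ (2*( (s + 1)^2 + 1))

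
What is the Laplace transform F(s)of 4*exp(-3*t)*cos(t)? 4*(s + 3)/((s + 3)^2 + 1)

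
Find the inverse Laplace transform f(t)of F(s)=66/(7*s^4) 11*t^3/7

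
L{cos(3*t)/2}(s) s/(2*(s^2+9))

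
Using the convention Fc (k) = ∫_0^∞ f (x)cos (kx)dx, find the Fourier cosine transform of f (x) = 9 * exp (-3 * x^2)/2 3 * sqrt (3) * sqrt (pi) * exp (-k^2/12)/4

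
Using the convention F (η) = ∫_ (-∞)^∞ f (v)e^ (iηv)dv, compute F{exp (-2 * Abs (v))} 4/ (η^2+4)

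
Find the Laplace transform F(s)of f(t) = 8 8/s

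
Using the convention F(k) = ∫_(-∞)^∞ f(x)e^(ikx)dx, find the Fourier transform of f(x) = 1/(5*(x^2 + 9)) pi*exp(-3*Abs(k))/15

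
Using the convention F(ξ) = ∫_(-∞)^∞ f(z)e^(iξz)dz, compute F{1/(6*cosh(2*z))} pi/(12*cosh(pi*ξ/4))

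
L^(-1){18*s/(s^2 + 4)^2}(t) 9*t*sin(2*t)/2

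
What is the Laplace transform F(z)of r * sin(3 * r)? 6 * z/(z^2 + 9)^2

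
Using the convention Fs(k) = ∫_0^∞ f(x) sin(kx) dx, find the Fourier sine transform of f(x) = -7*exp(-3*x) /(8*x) -7*atan(k/3) /8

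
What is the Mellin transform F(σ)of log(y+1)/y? -pi * csc(pi * σ)/(σ - 1)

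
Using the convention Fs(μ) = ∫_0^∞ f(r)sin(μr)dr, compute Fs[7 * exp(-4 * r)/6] 7 * μ/(6 * (μ^2 + 16))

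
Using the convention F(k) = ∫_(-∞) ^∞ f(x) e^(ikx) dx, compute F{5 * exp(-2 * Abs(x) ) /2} 10/(k^2 + 4) 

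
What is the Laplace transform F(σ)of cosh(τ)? σ/(σ^2 - 1)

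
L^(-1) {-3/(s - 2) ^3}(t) -3*t^2*exp(2*t) /2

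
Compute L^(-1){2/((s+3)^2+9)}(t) 2 * exp(-3 * t) * sin(3 * t)/3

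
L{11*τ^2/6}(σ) 11/(3*σ^3) 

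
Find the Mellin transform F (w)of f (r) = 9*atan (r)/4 -9*pi*sec (pi*w/2)/ (8*w)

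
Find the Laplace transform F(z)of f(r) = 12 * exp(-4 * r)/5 12/(5 * (z + 4))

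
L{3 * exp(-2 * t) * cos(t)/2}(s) 3 * (s+2)/(2 * ((s+2)^2+1))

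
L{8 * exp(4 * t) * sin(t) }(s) 8/((s - 4) ^2 + 1) 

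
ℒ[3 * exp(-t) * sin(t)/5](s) 3/(5 * ((s + 1)^2 + 1))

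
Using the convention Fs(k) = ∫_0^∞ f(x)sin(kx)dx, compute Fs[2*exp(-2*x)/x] 2*atan(k/2)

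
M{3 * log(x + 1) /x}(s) -3 * pi * csc(pi * s) /(s - 1) 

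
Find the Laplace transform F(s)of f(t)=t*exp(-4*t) (s + 4)^(-2)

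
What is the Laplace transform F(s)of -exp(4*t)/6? -1/(6*s - 24)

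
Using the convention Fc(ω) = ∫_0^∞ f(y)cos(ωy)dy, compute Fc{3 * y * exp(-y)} 3 * (1 - ω^2)/(ω^2 + 1)^2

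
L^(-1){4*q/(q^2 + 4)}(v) 4*cos(2*v)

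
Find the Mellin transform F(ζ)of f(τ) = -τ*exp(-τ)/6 -gamma(ζ + 1)/6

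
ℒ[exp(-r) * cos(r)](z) (z + 1)/((z + 1)^2 + 1)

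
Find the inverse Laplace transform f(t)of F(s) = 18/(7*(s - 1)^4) 3*t^3*exp(t)/7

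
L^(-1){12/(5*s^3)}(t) 6*t^2/5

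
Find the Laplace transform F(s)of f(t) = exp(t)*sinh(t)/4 1/(4*s*(s - 2))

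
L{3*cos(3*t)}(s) 3*s/(s^2 + 9)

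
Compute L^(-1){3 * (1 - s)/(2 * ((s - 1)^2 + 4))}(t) -3 * exp(t) * cos(2 * t)/2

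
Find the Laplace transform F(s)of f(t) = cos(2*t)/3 s/(3*(s^2 + 4))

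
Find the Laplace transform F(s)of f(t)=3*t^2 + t s^(-2) + 6/s^3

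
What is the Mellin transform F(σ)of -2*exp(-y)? -2*gamma(σ)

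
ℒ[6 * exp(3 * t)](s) 6/(s - 3)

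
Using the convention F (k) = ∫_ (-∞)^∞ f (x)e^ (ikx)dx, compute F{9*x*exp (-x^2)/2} 9*I*sqrt (pi)*k*exp (-k^2/4)/4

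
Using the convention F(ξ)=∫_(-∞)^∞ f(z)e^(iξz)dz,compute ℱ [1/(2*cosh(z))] pi/(2*cosh(pi*ξ/2))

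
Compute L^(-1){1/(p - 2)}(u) exp(2*u)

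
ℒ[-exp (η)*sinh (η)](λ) -1/ (λ*(λ - 2))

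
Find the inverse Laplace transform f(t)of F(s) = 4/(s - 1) 4 * exp(t)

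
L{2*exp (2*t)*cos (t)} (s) 2*(s - 2)/ ( (s - 2)^2 + 1)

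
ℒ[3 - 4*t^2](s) 3/s - 8/s^3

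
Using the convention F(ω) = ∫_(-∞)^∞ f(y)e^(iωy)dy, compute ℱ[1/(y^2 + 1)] pi*exp(-Abs(ω))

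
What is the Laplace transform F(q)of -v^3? -6/q^4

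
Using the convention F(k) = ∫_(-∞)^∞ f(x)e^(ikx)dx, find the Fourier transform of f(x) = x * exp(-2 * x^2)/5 sqrt(2) * I * sqrt(pi) * k * exp(-k^2/8)/40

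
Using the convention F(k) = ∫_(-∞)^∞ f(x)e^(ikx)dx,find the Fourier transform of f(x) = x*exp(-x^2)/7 I*sqrt(pi)*k*exp(-k^2/4)/14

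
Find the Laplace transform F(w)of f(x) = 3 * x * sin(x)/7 6 * w/(7 * (w^2 + 1)^2)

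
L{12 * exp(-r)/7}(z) 12/(7 * (z + 1))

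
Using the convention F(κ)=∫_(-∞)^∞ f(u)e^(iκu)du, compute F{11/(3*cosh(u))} 11*pi/(3*cosh(pi*κ/2))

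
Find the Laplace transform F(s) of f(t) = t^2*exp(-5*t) 2/(s + 5) ^3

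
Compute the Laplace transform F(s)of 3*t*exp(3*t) 3/(s - 3)^2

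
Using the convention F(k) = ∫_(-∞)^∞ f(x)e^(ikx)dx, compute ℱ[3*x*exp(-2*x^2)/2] 3*sqrt(2)*I*sqrt(pi)*k*exp(-k^2/8)/16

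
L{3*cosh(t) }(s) 3*s/(s^2-1) 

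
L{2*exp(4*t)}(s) 2/(s - 4)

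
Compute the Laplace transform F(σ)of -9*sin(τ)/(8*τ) -9*atan(1/σ)/8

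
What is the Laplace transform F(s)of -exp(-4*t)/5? -1/(5*s + 20)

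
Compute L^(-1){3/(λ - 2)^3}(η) 3*η^2*exp(2*η)/2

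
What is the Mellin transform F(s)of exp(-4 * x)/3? gamma(s)/(3 * 4^s)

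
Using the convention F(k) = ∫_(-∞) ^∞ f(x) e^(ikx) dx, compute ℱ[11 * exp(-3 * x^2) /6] 11 * sqrt(3) * sqrt(pi) * exp(-k^2/12) /18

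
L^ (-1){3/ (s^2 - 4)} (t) 3 * sinh (2 * t)/2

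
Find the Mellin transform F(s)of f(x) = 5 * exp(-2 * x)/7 5 * gamma(s)/(7 * 2^s)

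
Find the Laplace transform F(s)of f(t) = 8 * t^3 48/s^4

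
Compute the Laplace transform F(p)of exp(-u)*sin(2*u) 2/((p + 1)^2 + 4)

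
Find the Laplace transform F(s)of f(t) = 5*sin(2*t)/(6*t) 5*atan(2/s)/6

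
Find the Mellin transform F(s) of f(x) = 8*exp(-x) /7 8*gamma(s) /7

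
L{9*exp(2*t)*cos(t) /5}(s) 9*(s - 2) /(5*((s - 2) ^2 + 1) ) 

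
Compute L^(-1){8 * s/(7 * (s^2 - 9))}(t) 8 * cosh(3 * t)/7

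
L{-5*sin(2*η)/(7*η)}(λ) -5*atan(2/λ)/7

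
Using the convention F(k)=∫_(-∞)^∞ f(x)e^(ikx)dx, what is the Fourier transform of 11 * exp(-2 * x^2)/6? 11 * sqrt(2) * sqrt(pi) * exp(-k^2/8)/12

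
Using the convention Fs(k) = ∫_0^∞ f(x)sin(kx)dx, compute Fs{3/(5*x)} 3*pi/10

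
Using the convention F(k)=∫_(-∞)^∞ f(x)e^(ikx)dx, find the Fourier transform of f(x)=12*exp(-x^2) 12*sqrt(pi)*exp(-k^2/4)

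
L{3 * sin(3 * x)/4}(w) 9/(4 * (w^2 + 9))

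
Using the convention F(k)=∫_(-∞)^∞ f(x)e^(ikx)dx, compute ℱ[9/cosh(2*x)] 9*pi/(2*cosh(pi*k/4))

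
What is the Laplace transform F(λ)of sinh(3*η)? 3/(λ^2 - 9)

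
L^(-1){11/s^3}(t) 11 * t^2/2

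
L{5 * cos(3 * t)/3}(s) 5 * s/(3 * (s^2 + 9))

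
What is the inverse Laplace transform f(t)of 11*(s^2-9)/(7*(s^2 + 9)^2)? 11*t*cos(3*t)/7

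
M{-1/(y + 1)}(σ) -pi*csc(pi*σ)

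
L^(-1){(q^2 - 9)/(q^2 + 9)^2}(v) v*cos(3*v)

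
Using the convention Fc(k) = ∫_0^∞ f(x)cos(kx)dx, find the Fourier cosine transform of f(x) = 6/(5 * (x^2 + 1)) 3 * pi * exp(-k)/5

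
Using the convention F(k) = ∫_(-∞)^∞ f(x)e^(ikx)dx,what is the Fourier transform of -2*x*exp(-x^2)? -I*sqrt(pi)*k*exp(-k^2/4)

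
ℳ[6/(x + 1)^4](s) gamma(s)*gamma(4 - s)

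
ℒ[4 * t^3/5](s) 24/(5 * s^4)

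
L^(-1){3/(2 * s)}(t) 3/2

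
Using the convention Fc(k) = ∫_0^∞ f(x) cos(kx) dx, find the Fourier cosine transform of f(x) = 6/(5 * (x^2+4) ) 3 * pi * exp(-2 * k) /10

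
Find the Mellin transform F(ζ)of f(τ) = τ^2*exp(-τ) gamma(ζ + 2)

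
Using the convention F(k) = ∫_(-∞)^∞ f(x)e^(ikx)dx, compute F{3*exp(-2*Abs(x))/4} 3/(k^2 + 4)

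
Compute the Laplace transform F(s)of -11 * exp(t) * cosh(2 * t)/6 11 * (1 - s)/(6 * ((s - 1)^2 - 4))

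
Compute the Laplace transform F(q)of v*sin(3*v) 6*q/(q^2+9)^2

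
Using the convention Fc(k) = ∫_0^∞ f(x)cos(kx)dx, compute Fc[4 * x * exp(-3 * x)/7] 4 * (9 - k^2)/(7 * (k^2 + 9)^2)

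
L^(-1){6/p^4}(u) u^3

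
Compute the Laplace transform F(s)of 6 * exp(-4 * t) 6/(s + 4)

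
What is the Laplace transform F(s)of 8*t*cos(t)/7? 8*(s^2 - 1)/(7*(s^2 + 1)^2)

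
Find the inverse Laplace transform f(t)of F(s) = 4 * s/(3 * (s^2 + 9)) 4 * cos(3 * t)/3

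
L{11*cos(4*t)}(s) 11*s/(s^2 + 16)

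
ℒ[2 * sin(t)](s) 2/(s^2 + 1)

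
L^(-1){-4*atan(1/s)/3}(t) -4*sin(t)/(3*t)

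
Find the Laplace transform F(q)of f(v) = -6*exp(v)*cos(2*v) 6*(1 - q)/((q - 1)^2 + 4)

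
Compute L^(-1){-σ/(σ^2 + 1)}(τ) -cos(τ)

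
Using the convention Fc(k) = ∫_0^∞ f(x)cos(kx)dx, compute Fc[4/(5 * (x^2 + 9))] 2 * pi * exp(-3 * k)/15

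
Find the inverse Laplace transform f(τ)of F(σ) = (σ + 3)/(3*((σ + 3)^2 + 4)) exp(-3*τ)*cos(2*τ)/3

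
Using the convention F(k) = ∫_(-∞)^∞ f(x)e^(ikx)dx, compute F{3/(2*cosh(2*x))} 3*pi/(4*cosh(pi*k/4))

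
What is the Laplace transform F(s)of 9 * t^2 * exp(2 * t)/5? 18/(5 * (s - 2)^3)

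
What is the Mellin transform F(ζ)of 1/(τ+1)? pi * csc(pi * ζ)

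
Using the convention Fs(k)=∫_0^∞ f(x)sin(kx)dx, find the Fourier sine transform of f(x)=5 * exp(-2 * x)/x 5 * atan(k/2)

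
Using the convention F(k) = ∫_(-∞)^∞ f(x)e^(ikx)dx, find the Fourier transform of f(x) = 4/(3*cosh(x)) 4*pi/(3*cosh(pi*k/2))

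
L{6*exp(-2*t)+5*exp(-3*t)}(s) 6/(s+2)+5/(s+3)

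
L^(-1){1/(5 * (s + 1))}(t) exp(-t)/5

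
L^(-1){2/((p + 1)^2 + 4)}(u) exp(-u)*sin(2*u)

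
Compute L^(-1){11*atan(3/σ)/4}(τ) 11*sin(3*τ)/(4*τ)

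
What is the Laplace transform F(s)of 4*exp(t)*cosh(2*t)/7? 4*(s - 1)/(7*((s - 1)^2 - 4))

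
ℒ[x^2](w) 2/w^3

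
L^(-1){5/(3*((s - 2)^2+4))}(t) 5*exp(2*t)*sin(2*t)/6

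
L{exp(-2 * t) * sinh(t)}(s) 1/((s + 2)^2 - 1)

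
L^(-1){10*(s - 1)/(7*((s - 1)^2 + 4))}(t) 10*exp(t)*cos(2*t)/7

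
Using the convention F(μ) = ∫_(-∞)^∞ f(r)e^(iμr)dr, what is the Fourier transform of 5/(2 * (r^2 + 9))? 5 * pi * exp(-3 * Abs(μ))/6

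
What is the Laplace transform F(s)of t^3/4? 3/(2 * s^4)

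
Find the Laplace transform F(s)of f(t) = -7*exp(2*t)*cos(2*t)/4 7*(2 - s)/(4*((s - 2)^2 + 4))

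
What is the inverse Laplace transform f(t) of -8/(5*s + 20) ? -8*exp(-4*t) /5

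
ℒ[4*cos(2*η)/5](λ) 4*λ/(5*(λ^2 + 4))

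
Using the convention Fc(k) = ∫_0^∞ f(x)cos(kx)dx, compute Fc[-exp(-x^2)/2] -sqrt(pi)*exp(-k^2/4)/4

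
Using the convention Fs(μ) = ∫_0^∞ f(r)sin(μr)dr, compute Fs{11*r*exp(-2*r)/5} 44*μ/(5*(μ^2 + 4)^2)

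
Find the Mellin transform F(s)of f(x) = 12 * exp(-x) 12 * gamma(s)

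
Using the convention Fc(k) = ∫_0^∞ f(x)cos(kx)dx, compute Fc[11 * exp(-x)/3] 11/(3 * (k^2 + 1))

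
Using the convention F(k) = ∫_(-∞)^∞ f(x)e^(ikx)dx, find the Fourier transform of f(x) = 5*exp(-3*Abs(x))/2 15/(k^2 + 9)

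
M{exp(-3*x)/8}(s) gamma(s)/(8*3^s)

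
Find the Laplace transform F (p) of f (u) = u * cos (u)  (p^2 - 1) / (p^2 + 1) ^2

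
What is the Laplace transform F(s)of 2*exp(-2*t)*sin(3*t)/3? 2/((s + 2)^2 + 9)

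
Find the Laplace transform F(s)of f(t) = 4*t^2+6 6/s+8/s^3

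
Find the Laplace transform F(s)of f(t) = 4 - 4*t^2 4/s - 8/s^3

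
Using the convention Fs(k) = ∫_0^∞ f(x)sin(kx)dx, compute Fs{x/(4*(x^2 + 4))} pi*exp(-2*k)/8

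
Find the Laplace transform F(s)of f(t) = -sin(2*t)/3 -2/(3*s^2 + 12)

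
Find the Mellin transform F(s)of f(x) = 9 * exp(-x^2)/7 9 * gamma(s/2)/14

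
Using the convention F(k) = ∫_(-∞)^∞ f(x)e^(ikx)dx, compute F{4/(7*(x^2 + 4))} 2*pi*exp(-2*Abs(k))/7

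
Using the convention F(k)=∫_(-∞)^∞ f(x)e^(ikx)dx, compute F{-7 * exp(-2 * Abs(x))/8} -7/(2 * k^2 + 8)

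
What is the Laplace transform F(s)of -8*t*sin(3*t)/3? -16*s/(s^2+9)^2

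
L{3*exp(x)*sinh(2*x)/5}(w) 6/(5*((w - 1)^2 - 4))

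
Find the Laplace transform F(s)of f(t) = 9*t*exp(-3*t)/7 9/(7*(s + 3)^2)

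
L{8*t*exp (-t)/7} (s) 8/ (7*(s + 1)^2)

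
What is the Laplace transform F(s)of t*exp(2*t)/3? 1/(3*(s - 2)^2)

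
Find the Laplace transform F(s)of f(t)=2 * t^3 12/s^4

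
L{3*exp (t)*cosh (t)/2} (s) 3*(s - 1)/ (2*s*(s - 2))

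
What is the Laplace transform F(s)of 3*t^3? 18/s^4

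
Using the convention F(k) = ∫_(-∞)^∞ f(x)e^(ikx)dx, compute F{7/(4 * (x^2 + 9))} 7 * pi * exp(-3 * Abs(k))/12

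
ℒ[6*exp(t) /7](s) 6/(7*(s - 1) ) 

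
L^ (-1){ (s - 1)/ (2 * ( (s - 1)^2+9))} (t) exp (t) * cos (3 * t)/2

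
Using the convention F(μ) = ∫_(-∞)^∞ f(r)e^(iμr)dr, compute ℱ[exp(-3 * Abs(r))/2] 3/(μ^2 + 9)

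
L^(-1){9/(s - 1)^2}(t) 9*t*exp(t)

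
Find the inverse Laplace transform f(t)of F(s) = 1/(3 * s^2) t/3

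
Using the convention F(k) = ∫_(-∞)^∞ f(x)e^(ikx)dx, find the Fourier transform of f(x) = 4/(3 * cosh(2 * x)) 2 * pi/(3 * cosh(pi * k/4))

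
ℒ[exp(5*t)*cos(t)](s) (s - 5)/((s - 5)^2 + 1)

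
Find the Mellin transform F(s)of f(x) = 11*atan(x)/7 -11*pi*sec(pi*s/2)/(14*s)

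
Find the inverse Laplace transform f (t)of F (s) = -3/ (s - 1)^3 -3*t^2*exp (t)/2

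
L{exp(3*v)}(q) 1/(q - 3)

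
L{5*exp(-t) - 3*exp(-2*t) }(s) 5/(s + 1) - 3/(s + 2) 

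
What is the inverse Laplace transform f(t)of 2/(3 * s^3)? t^2/3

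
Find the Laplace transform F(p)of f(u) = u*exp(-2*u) (p+2)^(-2)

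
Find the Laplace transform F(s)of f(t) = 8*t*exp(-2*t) 8/(s + 2)^2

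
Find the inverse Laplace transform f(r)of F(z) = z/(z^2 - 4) cosh(2 * r)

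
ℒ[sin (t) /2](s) 1/ (2*(s^2 + 1) ) 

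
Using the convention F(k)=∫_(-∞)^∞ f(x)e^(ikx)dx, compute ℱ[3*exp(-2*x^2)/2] 3*sqrt(2)*sqrt(pi)*exp(-k^2/8)/4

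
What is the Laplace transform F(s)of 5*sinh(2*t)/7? 10/(7*(s^2-4))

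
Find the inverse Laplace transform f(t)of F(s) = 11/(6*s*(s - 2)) 11*exp(t)*sinh(t)/6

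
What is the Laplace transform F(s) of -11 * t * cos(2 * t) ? 11 * (4 - s^2) /(s^2 + 4) ^2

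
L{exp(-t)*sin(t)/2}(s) 1/(2*((s + 1)^2 + 1))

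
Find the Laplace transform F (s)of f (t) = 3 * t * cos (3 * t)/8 3 * (s^2 - 9)/ (8 * (s^2 + 9)^2)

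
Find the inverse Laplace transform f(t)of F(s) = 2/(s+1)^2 2 * t * exp(-t)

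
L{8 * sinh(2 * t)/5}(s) 16/(5 * (s^2 - 4))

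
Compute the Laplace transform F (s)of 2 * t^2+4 4/s+4/s^3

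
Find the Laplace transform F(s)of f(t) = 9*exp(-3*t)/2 9/(2*(s+3))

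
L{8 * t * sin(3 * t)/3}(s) 16 * s/(s^2 + 9)^2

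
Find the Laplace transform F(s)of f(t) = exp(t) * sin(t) 1/((s - 1)^2 + 1)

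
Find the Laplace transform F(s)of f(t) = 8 8/s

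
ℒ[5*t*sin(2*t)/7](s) 20*s/(7*(s^2 + 4)^2)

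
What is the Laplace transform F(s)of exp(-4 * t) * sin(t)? 1/((s + 4)^2 + 1)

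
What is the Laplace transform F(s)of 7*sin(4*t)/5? 28/(5*(s^2 + 16))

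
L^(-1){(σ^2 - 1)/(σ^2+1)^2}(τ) τ * cos(τ)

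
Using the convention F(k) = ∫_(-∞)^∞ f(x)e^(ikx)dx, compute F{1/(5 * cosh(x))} pi/(5 * cosh(pi * k/2))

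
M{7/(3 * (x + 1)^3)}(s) 7 * pi * (s - 2) * (s - 1)/(6 * sin(pi * s))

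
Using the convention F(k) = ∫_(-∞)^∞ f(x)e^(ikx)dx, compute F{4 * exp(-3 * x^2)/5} 4 * sqrt(3) * sqrt(pi) * exp(-k^2/12)/15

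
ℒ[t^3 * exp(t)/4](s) 3/(2 * (s - 1)^4)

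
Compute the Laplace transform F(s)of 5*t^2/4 5/(2*s^3)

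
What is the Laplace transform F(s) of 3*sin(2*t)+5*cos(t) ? 6/(s^2+4)+5*s/(s^2+1) 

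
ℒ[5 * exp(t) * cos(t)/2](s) 5 * (s - 1)/(2 * ((s - 1)^2 + 1))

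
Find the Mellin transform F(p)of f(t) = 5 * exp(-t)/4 5 * gamma(p)/4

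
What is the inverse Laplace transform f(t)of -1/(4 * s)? -1/4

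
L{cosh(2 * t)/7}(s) s/(7 * (s^2 - 4))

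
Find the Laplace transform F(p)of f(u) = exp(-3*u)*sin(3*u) 3/((p + 3)^2 + 9)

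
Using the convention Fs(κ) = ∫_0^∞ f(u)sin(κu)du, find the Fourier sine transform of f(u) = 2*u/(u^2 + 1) pi*exp(-κ)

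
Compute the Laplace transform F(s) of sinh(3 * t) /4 3/(4 * (s^2 - 9) ) 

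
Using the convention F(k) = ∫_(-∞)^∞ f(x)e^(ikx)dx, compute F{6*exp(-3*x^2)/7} 2*sqrt(3)*sqrt(pi)*exp(-k^2/12)/7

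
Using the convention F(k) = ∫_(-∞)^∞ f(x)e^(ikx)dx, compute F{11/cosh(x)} 11 * pi/cosh(pi * k/2)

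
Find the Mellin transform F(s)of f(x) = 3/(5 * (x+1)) 3 * pi * csc(pi * s)/5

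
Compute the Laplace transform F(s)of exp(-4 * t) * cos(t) (s + 4)/((s + 4)^2 + 1)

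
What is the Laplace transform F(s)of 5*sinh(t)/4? 5/(4*(s^2-1))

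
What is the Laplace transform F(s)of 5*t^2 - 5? 10/s^3 - 5/s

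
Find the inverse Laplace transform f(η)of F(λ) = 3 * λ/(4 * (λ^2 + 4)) 3 * cos(2 * η)/4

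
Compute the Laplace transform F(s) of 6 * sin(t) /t 6 * atan(1/s) 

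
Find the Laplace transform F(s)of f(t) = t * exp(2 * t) (s - 2)^(-2)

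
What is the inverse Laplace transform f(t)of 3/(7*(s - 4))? 3*exp(4*t)/7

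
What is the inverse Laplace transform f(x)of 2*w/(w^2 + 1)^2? x*sin(x)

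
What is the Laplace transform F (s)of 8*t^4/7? 192/ (7*s^5)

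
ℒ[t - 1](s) s^ (-2)-1/s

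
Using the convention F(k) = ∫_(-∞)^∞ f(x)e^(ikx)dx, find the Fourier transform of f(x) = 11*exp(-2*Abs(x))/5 44/(5*(k^2 + 4))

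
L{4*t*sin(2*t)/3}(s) 16*s/(3*(s^2 + 4)^2)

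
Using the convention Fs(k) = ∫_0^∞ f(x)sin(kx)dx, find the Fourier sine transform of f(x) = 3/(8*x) 3*pi/16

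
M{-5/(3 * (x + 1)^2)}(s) 5 * pi * (s - 1)/(3 * sin(pi * s))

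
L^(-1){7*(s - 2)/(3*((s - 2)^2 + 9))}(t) 7*exp(2*t)*cos(3*t)/3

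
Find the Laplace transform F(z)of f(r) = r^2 2/z^3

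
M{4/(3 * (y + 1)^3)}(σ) 2 * pi * (σ - 2) * (σ - 1)/(3 * sin(pi * σ))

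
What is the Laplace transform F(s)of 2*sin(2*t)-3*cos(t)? 4/(s^2 + 4)-3*s/(s^2 + 1)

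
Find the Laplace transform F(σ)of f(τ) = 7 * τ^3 42/σ^4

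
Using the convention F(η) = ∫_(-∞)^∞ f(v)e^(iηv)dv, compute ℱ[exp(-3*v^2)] sqrt(3)*sqrt(pi)*exp(-η^2/12)/3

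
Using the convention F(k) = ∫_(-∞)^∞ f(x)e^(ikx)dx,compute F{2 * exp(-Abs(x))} 4/(k^2+1)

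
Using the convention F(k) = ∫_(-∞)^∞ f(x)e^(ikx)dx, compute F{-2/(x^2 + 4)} -pi * exp(-2 * Abs(k))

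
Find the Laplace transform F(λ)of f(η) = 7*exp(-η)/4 7/(4*(λ+1))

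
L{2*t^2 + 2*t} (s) 4/s^3 + 2/s^2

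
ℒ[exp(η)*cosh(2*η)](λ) (λ - 1)/((λ - 1)^2 - 4)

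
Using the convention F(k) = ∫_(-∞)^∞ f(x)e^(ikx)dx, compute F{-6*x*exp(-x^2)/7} -3*I*sqrt(pi)*k*exp(-k^2/4)/7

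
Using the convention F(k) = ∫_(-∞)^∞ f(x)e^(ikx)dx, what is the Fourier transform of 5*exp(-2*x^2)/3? 5*sqrt(2)*sqrt(pi)*exp(-k^2/8)/6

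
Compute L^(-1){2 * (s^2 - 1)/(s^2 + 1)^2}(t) 2 * t * cos(t)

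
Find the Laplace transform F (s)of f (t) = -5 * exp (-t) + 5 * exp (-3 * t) 5/ (s + 3)-5/ (s + 1)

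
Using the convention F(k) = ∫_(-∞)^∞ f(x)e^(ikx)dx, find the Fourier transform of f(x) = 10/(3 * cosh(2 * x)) 5 * pi/(3 * cosh(pi * k/4))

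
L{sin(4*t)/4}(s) 1/(s^2 + 16)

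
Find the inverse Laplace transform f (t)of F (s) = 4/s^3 2*t^2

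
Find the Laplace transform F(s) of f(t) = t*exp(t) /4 1/(4*(s - 1) ^2) 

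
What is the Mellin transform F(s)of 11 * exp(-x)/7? 11 * gamma(s)/7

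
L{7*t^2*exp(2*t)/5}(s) 14/(5*(s - 2)^3)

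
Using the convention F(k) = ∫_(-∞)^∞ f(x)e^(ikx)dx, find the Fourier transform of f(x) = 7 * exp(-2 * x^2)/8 7 * sqrt(2) * sqrt(pi) * exp(-k^2/8)/16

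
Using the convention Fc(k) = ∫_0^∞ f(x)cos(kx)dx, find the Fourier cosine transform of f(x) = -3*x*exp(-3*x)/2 3*(k^2 - 9)/(2*(k^2 + 9)^2)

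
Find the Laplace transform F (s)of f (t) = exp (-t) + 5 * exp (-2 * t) 5/ (s + 2) + 1/ (s + 1)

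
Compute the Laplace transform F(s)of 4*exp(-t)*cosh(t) 4*(s + 1)/(s*(s + 2))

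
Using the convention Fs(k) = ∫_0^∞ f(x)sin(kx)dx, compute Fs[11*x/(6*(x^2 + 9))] 11*pi*exp(-3*k)/12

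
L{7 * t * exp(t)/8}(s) 7/(8 * (s - 1)^2)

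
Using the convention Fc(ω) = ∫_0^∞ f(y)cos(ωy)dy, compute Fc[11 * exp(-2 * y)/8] 11/(4 * (ω^2+4))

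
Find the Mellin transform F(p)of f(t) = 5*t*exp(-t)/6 5*gamma(p + 1)/6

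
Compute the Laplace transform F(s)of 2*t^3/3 4/s^4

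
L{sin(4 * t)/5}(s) 4/(5 * (s^2 + 16))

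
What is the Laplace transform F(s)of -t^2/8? -1/(4*s^3)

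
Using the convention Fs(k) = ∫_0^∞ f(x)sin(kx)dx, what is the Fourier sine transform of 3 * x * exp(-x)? 6 * k/(k^2 + 1)^2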